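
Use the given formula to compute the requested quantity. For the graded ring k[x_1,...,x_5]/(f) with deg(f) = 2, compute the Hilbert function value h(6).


For R = k[x_1,...,x_n]/(f) with f homogeneous of degree e:
The Hilbert series is (1 - t^e)/(1 - t)^n.
So h(d) = C(d+n-1, n-1) - C(d-e+n-1, n-1) for d >= e.
With n=5, e=2, d=6:
C(6+5-1, 5-1) = C(10, 4) = 210
C(6-2+5-1, 5-1) = C(8, 4) = 70
h(6) = 210 - 70 = 140

140


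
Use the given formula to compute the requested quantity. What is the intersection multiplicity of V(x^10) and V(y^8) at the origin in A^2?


The intersection multiplicity of V(x^a) and V(y^b) at the origin is:
I(O; V(x^10), V(y^8)) = dim_k(k[x,y]/(x^10, y^8))
A basis for k[x,y]/(x^10, y^8) is the set of monomials x^i * y^j
where 0 <= i < 10 and 0 <= j < 8.
The number of such monomials is 10 * 8 = 80

80


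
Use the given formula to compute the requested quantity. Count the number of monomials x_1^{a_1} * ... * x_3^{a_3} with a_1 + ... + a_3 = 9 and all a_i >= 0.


The number of degree-9 monomials in 3 variables is C(d+n-1, n-1).
= C(9+3-1, 3-1) = C(11, 2)
= 55

55


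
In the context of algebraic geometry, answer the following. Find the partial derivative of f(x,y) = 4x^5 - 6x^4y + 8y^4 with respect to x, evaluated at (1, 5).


df/dx = 5*4*x^4 + 4*(-6)*x^3*y
At (1,5): 5*4*1^4 + 4*(-6)*1^3*5
= 20 - 120
= -100

-100


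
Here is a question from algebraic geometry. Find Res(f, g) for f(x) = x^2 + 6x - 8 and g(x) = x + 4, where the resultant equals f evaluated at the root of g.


For Res(f, x - c), we evaluate f at x = c.
f(-4) = (-4)^2 + 6*(-4) - 8
= 16 - 24 - 8
= -8 - 8 = -16
Res(f, g) = -16

-16


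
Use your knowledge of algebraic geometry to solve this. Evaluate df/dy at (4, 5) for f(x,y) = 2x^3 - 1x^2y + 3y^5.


df/dy = (-1)*x^2 + 5*3*y^4
At (4,5): (-1)*4^2 + 5*3*5^4
= -16 + 9375
= 9359

9359


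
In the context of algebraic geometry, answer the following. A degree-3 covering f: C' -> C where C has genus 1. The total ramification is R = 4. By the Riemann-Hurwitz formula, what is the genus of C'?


Riemann-Hurwitz formula: 2g' - 2 = d(2g - 2) + R
Given: d = 3, g = 1, R = 4
2g' - 2 = 3*(2*1 - 2) + 4
2g' - 2 = 3*0 + 4
2g' - 2 = 0 + 4 = 4
2g' = 6
g' = 3

3


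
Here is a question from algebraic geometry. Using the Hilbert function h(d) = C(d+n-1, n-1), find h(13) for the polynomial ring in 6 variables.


The Hilbert function for the polynomial ring in 6 variables is:
h(d) = C(d+n-1, n-1)
h(13) = C(13+6-1, 6-1) = C(18, 5)
= 18! / (5! * 13!)
= 8568

8568


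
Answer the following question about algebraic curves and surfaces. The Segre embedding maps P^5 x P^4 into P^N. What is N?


The Segre embedding maps P^m x P^n into P^N via
all products of coordinates from each factor.
N = (m+1)(n+1) - 1
N = (5+1)(4+1) - 1
N = 6*5 - 1
N = 30 - 1 = 29

29


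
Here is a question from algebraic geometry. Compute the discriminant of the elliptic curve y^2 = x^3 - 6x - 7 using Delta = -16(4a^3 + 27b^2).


Compute each component:
4a^3 = 4*(-6)^3 = 4*(-216) = -864
27b^2 = 27*(-7)^2 = 27*49 = 1323
4a^3 + 27b^2 = -864 + 1323 = 459
Delta = -16*459 = -7344

-7344


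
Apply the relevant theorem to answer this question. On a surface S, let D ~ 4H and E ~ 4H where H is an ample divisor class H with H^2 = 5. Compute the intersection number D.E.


Using bilinearity of the intersection pairing on a surface S:
(aH).(bH) = ab * (H.H)
We have H^2 = 5.
D.E = (4H).(4H) = 4*4*5
= 16*5
= 80

80


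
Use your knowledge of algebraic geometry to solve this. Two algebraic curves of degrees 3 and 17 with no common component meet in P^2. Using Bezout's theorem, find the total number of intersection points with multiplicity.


Bezout's theorem states the intersection count equals the product of degrees.
Intersection count = 3 * 17 = 51

51


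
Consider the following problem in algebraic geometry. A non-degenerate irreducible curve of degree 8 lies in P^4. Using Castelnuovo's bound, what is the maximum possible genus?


Castelnuovo's bound: write d - 1 = m(r-1) + epsilon with 0 <= epsilon < r-1.
d - 1 = 8 - 1 = 7
r - 1 = 4 - 1 = 3
7 = 2*3 + 1, so m = 2, epsilon = 1
pi(d, r) = m(m-1)(r-1)/2 + m*epsilon
= 2*1*3/2 + 2*1
= 6/2 + 2
= 3 + 2 = 5

5


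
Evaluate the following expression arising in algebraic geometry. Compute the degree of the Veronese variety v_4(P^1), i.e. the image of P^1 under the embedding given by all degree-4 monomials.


The Veronese variety v_4(P^1) has degree d^r.
d^r = 4^1 = 4

4


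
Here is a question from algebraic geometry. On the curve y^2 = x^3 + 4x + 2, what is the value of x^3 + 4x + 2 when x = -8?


Compute x^3 + 4x + 2 at x = -8:
x^3 = (-8)^3 = -512
4*x = 4*(-8) = -32
Sum: -512 - 32 + 2 = -542

-542


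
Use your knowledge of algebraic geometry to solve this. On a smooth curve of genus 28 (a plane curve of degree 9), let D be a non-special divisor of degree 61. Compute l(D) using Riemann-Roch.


First, compute the genus of a smooth plane curve of degree 9:
g = (d-1)(d-2)/2 = (9-1)(9-2)/2 = 28
For a non-special divisor D (i.e., h^1(D) = 0), Riemann-Roch gives:
l(D) = deg(D) - g + 1
Since deg(D) = 61 >= 2g - 1 = 55, D is non-special.
l(D) = 61 - 28 + 1 = 34

34


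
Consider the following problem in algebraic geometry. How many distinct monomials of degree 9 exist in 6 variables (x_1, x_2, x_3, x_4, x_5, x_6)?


The number of degree-9 monomials in 6 variables is C(d+n-1, n-1).
= C(9+6-1, 6-1) = C(14, 5)
= 2002

2002


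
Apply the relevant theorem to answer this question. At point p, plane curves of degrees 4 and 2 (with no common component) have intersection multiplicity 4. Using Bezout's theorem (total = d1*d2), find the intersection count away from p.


By Bezout's theorem, the total intersection number is d1 * d2.
Total = 4 * 2 = 8
Intersection multiplicity at p = 4
Remaining intersections = 8 - 4 = 4

4


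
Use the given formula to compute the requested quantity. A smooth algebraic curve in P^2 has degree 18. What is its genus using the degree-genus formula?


Using the genus formula for smooth plane curves:
g = (d-1)(d-2)/2
g = (18-1)(18-2)/2
g = 17*16/2
g = 272/2 = 136

136


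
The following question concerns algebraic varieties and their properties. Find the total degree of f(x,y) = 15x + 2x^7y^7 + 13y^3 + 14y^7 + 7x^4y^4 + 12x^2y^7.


Examine each term for its total degree (sum of exponents).
  Term '15x' has total degree 1+0 = 1.
  Term '2x^7y^7' has total degree 7+7 = 14.
  Term '13y^3' has total degree 0+3 = 3.
  Term '14y^7' has total degree 0+7 = 7.
  Term '7x^4y^4' has total degree 4+4 = 8.
  Term '12x^2y^7' has total degree 2+7 = 9.
The maximum total degree among all terms is 14.

14


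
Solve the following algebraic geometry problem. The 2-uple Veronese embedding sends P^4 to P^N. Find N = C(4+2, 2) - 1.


The Veronese embedding v_d: P^n -> P^N maps each point to all
degree-d monomials in n+1 homogeneous coordinates.
N = C(n+d, d) - 1
N = C(4+2, 2) - 1
N = C(6, 2) - 1
C(6, 2) = 15
N = 15 - 1 = 14

14


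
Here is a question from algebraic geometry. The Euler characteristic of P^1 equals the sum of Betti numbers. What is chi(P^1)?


The complex projective space P^1 has one cell in each even real dimension 0, 2, ..., 2.
The cohomology groups are H^{2k}(P^1) = Z for k = 0,...,1, and 0 otherwise.
Euler characteristic = sum of Betti numbers = 1 per even-dimensional cohomology group.
chi(P^1) = 1 + 1 = 2

2


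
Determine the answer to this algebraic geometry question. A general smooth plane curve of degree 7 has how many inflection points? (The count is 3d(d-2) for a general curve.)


For a general smooth plane curve C of degree d, the inflection points are
the intersection of C with its Hessian curve, which has degree 3(d-2).
By Bezout, the total intersection number is d * 3(d-2) = 7 * 15 = 105.
For a general curve every flex is ordinary, so each contributes
multiplicity 1 to C·Hess(C), and the number of distinct inflection
points is 3d(d-2).
Inflection points = 3*7*(7-2) = 3*7*5 = 105

105


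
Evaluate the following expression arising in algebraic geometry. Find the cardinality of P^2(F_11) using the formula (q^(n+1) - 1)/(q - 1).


P^2(F_11) has (q^(n+1) - 1)/(q - 1) points.
= 11^2 + 11^1 + 11^0
= 121 + 11 + 1
= 133

133


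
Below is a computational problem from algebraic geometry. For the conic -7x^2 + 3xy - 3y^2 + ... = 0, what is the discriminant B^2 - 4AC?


The discriminant of a conic Ax^2 + Bxy + Cy^2 + ... = 0 is B^2 - 4AC.
B^2 = 3^2 = 9
4AC = 4*(-7)*(-3) = 84
Discriminant = 9 - 84 = -75

-75


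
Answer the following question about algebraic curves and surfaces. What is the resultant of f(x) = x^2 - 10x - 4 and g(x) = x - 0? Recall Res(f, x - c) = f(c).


For Res(f, x - c), we evaluate f at x = c.
f(0) = 0^2 - 10*0 - 4
= 0 + 0 - 4
= 0 - 4 = -4
Res(f, g) = -4

-4


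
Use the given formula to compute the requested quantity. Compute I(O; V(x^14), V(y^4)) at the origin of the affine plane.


The intersection multiplicity of V(x^a) and V(y^b) at the origin is:
I(O; V(x^14), V(y^4)) = dim_k(k[x,y]/(x^14, y^4))
A basis for k[x,y]/(x^14, y^4) is the set of monomials x^i * y^j
where 0 <= i < 14 and 0 <= j < 4.
The number of such monomials is 14 * 4 = 56

56


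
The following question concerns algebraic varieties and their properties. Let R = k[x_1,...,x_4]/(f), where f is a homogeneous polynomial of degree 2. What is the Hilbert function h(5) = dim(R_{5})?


For R = k[x_1,...,x_n]/(f) with f homogeneous of degree e:
The Hilbert series is (1 - t^e)/(1 - t)^n.
So h(d) = C(d+n-1, n-1) - C(d-e+n-1, n-1) for d >= e.
With n=4, e=2, d=5:
C(5+4-1, 4-1) = C(8, 3) = 56
C(5-2+4-1, 4-1) = C(6, 3) = 20
h(5) = 56 - 20 = 36

36


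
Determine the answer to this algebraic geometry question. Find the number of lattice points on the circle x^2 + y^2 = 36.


Systematically check integer values of x where x^2 <= 36.
For each valid x, check if 36 - x^2 is a perfect square.
x=0: 36 - 0 = 36, sqrt = 6 (valid)
x=6: 36 - 36 = 0, sqrt = 0 (valid)
Total integer solutions found: 4

4


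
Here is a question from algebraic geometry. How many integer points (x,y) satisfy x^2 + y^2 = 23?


Systematically check integer values of x where x^2 <= 23.
For each valid x, check if 23 - x^2 is a perfect square.
Total integer solutions found: 0

0


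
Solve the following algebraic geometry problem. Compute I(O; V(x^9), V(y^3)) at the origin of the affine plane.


The intersection multiplicity of V(x^a) and V(y^b) at the origin is:
I(O; V(x^9), V(y^3)) = dim_k(k[x,y]/(x^9, y^3))
A basis for k[x,y]/(x^9, y^3) is the set of monomials x^i * y^j
where 0 <= i < 9 and 0 <= j < 3.
The number of such monomials is 9 * 3 = 27

27


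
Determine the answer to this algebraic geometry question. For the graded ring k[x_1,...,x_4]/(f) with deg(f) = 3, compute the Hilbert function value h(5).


For R = k[x_1,...,x_n]/(f) with f homogeneous of degree e:
The Hilbert series is (1 - t^e)/(1 - t)^n.
So h(d) = C(d+n-1, n-1) - C(d-e+n-1, n-1) for d >= e.
With n=4, e=3, d=5:
C(5+4-1, 4-1) = C(8, 3) = 56
C(5-3+4-1, 4-1) = C(5, 3) = 10
h(5) = 56 - 10 = 46

46


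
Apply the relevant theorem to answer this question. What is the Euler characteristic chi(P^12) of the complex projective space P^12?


The complex projective space P^12 has one cell in each even real dimension 0, 2, ..., 24.
The cohomology groups are H^{2k}(P^12) = Z for k = 0,...,12, and 0 otherwise.
Euler characteristic = sum of Betti numbers = 1 per even-dimensional cohomology group.
chi(P^12) = 12 + 1 = 13

13


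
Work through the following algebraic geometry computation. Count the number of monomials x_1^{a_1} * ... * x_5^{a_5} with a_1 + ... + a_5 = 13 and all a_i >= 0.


The number of degree-13 monomials in 5 variables is C(d+n-1, n-1).
= C(13+5-1, 5-1) = C(17, 4)
= 2380

2380


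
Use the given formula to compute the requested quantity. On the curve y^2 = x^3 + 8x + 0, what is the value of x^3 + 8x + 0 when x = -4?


Compute x^3 + 8x + 0 at x = -4:
x^3 = (-4)^3 = -64
8*x = 8*(-4) = -32
Sum: -64 - 32 + 0 = -96

-96


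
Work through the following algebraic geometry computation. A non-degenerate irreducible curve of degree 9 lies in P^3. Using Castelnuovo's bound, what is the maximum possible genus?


Castelnuovo's bound: write d - 1 = m(r-1) + epsilon with 0 <= epsilon < r-1.
d - 1 = 9 - 1 = 8
r - 1 = 3 - 1 = 2
8 = 4*2 + 0, so m = 4, epsilon = 0
pi(d, r) = m(m-1)(r-1)/2 + m*epsilon
= 4*3*2/2 + 4*0
= 24/2 + 0
= 12 + 0 = 12

12


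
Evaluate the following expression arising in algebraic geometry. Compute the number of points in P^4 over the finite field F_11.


P^4(F_11) has (q^(n+1) - 1)/(q - 1) points.
= 11^4 + 11^3 + 11^2 + 11^1 + 11^0
= 14641 + 1331 + 121 + 11 + 1
= 16105

16105


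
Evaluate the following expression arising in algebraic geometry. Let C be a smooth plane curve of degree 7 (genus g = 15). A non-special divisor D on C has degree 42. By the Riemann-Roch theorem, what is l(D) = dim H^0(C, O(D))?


First, compute the genus of a smooth plane curve of degree 7:
g = (d-1)(d-2)/2 = (7-1)(7-2)/2 = 15
For a non-special divisor D (i.e., h^1(D) = 0), Riemann-Roch gives:
l(D) = deg(D) - g + 1
Since deg(D) = 42 >= 2g - 1 = 29, D is non-special.
l(D) = 42 - 15 + 1 = 28

28


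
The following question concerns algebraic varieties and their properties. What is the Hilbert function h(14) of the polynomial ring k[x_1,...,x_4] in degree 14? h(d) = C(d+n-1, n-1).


The Hilbert function for the polynomial ring in 4 variables is:
h(d) = C(d+n-1, n-1)
h(14) = C(14+4-1, 4-1) = C(17, 3)
= 17! / (3! * 14!)
= 680

680


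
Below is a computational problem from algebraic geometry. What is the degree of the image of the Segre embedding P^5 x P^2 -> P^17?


The degree of the Segre variety P^5 x P^2 is C(m+n, m).
= C(7, 5)
= 21

21


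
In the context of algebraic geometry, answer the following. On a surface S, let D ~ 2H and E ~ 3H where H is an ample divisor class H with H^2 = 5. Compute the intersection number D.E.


Using bilinearity of the intersection pairing on a surface S:
(aH).(bH) = ab * (H.H)
We have H^2 = 5.
D.E = (2H).(3H) = 2*3*5
= 6*5
= 30

30


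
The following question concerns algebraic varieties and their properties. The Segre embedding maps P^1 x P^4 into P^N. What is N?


The Segre embedding maps P^m x P^n into P^N via
all products of coordinates from each factor.
N = (m+1)(n+1) - 1
N = (1+1)(4+1) - 1
N = 2*5 - 1
N = 10 - 1 = 9

9


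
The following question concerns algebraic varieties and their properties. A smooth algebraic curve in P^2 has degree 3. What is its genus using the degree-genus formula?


Using the genus formula for smooth plane curves:
g = (d-1)(d-2)/2
g = (3-1)(3-2)/2
g = 2*1/2
g = 2/2 = 1

1


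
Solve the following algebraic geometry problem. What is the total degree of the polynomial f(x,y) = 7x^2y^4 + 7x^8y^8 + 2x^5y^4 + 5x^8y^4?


Examine each term for its total degree (sum of exponents).
  Term '7x^2y^4' has total degree 2+4 = 6.
  Term '7x^8y^8' has total degree 8+8 = 16.
  Term '2x^5y^4' has total degree 5+4 = 9.
  Term '5x^8y^4' has total degree 8+4 = 12.
The maximum total degree among all terms is 16.

16


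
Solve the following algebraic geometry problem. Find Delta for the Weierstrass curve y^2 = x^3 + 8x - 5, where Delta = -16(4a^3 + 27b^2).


Compute each component:
4a^3 = 4*8^3 = 4*512 = 2048
27b^2 = 27*(-5)^2 = 27*25 = 675
4a^3 + 27b^2 = 2048 + 675 = 2723
Delta = -16*2723 = -43568

-43568


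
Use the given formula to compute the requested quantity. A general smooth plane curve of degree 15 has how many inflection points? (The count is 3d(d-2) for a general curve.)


For a general smooth plane curve C of degree d, the inflection points are
the intersection of C with its Hessian curve, which has degree 3(d-2).
By Bezout, the total intersection number is d * 3(d-2) = 15 * 39 = 585.
For a general curve every flex is ordinary, so each contributes
multiplicity 1 to C·Hess(C), and the number of distinct inflection
points is 3d(d-2).
Inflection points = 3*15*(15-2) = 3*15*13 = 585

585


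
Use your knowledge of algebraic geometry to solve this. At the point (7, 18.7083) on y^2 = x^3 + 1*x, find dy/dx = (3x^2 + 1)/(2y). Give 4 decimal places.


Using implicit differentiation of y^2 = x^3 + 1*x:
2y * dy/dx = 3x^2 + 1
dy/dx = (3x^2 + 1)/(2y)
Numerator: 3*7^2 + 1 = 148
Denominator: 2*18.7083 = 37.4166
dy/dx = 148/37.4166 = 3.9555

3.9555


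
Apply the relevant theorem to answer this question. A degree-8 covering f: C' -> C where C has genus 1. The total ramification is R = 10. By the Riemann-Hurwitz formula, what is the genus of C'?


Riemann-Hurwitz formula: 2g' - 2 = d(2g - 2) + R
Given: d = 8, g = 1, R = 10
2g' - 2 = 8*(2*1 - 2) + 10
2g' - 2 = 8*0 + 10
2g' - 2 = 0 + 10 = 10
2g' = 12
g' = 6

6


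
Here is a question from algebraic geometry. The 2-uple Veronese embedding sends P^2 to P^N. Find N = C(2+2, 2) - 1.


The Veronese embedding v_d: P^n -> P^N maps each point to all
degree-d monomials in n+1 homogeneous coordinates.
N = C(n+d, d) - 1
N = C(2+2, 2) - 1
N = C(4, 2) - 1
C(4, 2) = 6
N = 6 - 1 = 5

5


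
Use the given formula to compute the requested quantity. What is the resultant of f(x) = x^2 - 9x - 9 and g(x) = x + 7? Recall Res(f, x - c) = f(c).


For Res(f, x - c), we evaluate f at x = c.
f(-7) = (-7)^2 - 9*(-7) - 9
= 49 + 63 - 9
= 112 - 9 = 103
Res(f, g) = 103

103


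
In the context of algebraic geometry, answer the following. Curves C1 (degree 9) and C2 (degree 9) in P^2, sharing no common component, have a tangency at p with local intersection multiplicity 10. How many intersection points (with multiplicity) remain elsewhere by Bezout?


By Bezout's theorem, the total intersection number is d1 * d2.
Total = 9 * 9 = 81
Intersection multiplicity at p = 10
Remaining intersections = 81 - 10 = 71

71


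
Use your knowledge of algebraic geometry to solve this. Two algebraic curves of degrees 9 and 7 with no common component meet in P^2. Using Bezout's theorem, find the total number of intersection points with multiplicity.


Bezout's theorem states the intersection count equals the product of degrees.
Intersection count = 9 * 7 = 63

63


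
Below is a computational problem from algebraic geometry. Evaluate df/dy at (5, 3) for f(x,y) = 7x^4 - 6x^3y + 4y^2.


df/dy = (-6)*x^3 + 2*4*y^1
At (5,3): (-6)*5^3 + 2*4*3^1
= -750 + 24
= -726

-726


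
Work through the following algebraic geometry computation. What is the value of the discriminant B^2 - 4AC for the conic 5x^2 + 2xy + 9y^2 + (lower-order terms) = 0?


The discriminant of a conic Ax^2 + Bxy + Cy^2 + ... = 0 is B^2 - 4AC.
B^2 = 2^2 = 4
4AC = 4*5*9 = 180
Discriminant = 4 - 180 = -176

-176


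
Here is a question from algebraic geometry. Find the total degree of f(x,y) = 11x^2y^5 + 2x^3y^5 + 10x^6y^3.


Examine each term for its total degree (sum of exponents).
  Term '11x^2y^5' has total degree 2+5 = 7.
  Term '2x^3y^5' has total degree 3+5 = 8.
  Term '10x^6y^3' has total degree 6+3 = 9.
The maximum total degree among all terms is 9.

9


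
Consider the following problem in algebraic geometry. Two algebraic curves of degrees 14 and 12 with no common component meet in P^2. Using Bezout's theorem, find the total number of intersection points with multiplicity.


Bezout's theorem states the intersection count equals the product of degrees.
Intersection count = 14 * 12 = 168

168


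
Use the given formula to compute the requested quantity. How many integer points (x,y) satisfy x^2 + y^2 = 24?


Systematically check integer values of x where x^2 <= 24.
For each valid x, check if 24 - x^2 is a perfect square.
Total integer solutions found: 0

0


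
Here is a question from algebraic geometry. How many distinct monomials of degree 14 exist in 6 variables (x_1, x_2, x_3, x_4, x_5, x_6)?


The number of degree-14 monomials in 6 variables is C(d+n-1, n-1).
= C(14+6-1, 6-1) = C(19, 5)
= 11628

11628


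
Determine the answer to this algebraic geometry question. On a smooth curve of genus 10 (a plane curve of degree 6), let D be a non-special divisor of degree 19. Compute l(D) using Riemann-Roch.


First, compute the genus of a smooth plane curve of degree 6:
g = (d-1)(d-2)/2 = (6-1)(6-2)/2 = 10
For a non-special divisor D (i.e., h^1(D) = 0), Riemann-Roch gives:
l(D) = deg(D) - g + 1
Since deg(D) = 19 >= 2g - 1 = 19, D is non-special.
l(D) = 19 - 10 + 1 = 10

10


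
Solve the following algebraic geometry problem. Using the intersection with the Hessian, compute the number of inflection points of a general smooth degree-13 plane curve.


For a general smooth plane curve C of degree d, the inflection points are
the intersection of C with its Hessian curve, which has degree 3(d-2).
By Bezout, the total intersection number is d * 3(d-2) = 13 * 33 = 429.
For a general curve every flex is ordinary, so each contributes
multiplicity 1 to C·Hess(C), and the number of distinct inflection
points is 3d(d-2).
Inflection points = 3*13*(13-2) = 3*13*11 = 429

429


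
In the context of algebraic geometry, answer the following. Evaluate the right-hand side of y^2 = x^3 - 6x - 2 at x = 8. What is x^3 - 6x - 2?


Compute x^3 - 6x - 2 at x = 8:
x^3 = 8^3 = 512
(-6)*x = (-6)*8 = -48
Sum: 512 - 48 - 2 = 462

462


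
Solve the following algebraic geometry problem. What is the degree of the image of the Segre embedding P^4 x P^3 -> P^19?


The degree of the Segre variety P^4 x P^3 is C(m+n, m).
= C(7, 4)
= 35

35


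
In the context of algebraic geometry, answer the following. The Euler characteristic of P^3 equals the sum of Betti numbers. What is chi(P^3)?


The complex projective space P^3 has one cell in each even real dimension 0, 2, ..., 6.
The cohomology groups are H^{2k}(P^3) = Z for k = 0,...,3, and 0 otherwise.
Euler characteristic = sum of Betti numbers = 1 per even-dimensional cohomology group.
chi(P^3) = 3 + 1 = 4

4


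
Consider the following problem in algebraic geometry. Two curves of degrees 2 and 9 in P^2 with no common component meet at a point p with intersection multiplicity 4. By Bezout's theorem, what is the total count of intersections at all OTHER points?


By Bezout's theorem, the total intersection number is d1 * d2.
Total = 2 * 9 = 18
Intersection multiplicity at p = 4
Remaining intersections = 18 - 4 = 14

14


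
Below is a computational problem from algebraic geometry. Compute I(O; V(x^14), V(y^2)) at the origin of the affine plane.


The intersection multiplicity of V(x^a) and V(y^b) at the origin is:
I(O; V(x^14), V(y^2)) = dim_k(k[x,y]/(x^14, y^2))
A basis for k[x,y]/(x^14, y^2) is the set of monomials x^i * y^j
where 0 <= i < 14 and 0 <= j < 2.
The number of such monomials is 14 * 2 = 28

28


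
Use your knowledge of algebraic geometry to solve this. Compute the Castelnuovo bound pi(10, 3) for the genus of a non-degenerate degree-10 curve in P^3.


Castelnuovo's bound: write d - 1 = m(r-1) + epsilon with 0 <= epsilon < r-1.
d - 1 = 10 - 1 = 9
r - 1 = 3 - 1 = 2
9 = 4*2 + 1, so m = 4, epsilon = 1
pi(d, r) = m(m-1)(r-1)/2 + m*epsilon
= 4*3*2/2 + 4*1
= 24/2 + 4
= 12 + 4 = 16

16


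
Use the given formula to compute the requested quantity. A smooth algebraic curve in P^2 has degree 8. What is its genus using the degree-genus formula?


Using the genus formula for smooth plane curves:
g = (d-1)(d-2)/2
g = (8-1)(8-2)/2
g = 7*6/2
g = 42/2 = 21

21


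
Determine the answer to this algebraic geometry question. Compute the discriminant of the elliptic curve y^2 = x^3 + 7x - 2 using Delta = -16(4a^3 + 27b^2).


Compute each component:
4a^3 = 4*7^3 = 4*343 = 1372
27b^2 = 27*(-2)^2 = 27*4 = 108
4a^3 + 27b^2 = 1372 + 108 = 1480
Delta = -16*1480 = -23680

-23680


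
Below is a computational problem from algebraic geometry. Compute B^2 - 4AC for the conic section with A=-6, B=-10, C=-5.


The discriminant of a conic Ax^2 + Bxy + Cy^2 + ... = 0 is B^2 - 4AC.
B^2 = (-10)^2 = 100
4AC = 4*(-6)*(-5) = 120
Discriminant = 100 - 120 = -20

-20


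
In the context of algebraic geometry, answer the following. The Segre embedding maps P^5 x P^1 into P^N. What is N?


The Segre embedding maps P^m x P^n into P^N via
all products of coordinates from each factor.
N = (m+1)(n+1) - 1
N = (5+1)(1+1) - 1
N = 6*2 - 1
N = 12 - 1 = 11

11


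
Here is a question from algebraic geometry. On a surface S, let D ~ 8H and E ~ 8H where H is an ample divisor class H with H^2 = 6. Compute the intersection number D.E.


Using bilinearity of the intersection pairing on a surface S:
(aH).(bH) = ab * (H.H)
We have H^2 = 6.
D.E = (8H).(8H) = 8*8*6
= 64*6
= 384

384


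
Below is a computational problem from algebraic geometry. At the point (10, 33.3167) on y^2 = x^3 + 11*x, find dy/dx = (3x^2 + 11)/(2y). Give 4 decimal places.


Using implicit differentiation of y^2 = x^3 + 11*x:
2y * dy/dx = 3x^2 + 11
dy/dx = (3x^2 + 11)/(2y)
Numerator: 3*10^2 + 11 = 311
Denominator: 2*33.3167 = 66.6334
dy/dx = 311/66.6334 = 4.6673

4.6673


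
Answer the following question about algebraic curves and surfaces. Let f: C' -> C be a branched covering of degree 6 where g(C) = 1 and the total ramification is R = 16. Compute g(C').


Riemann-Hurwitz formula: 2g' - 2 = d(2g - 2) + R
Given: d = 6, g = 1, R = 16
2g' - 2 = 6*(2*1 - 2) + 16
2g' - 2 = 6*0 + 16
2g' - 2 = 0 + 16 = 16
2g' = 18
g' = 9

9


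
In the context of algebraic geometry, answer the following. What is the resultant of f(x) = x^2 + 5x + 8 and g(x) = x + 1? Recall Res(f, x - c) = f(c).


For Res(f, x - c), we evaluate f at x = c.
f(-1) = (-1)^2 + 5*(-1) + 8
= 1 - 5 + 8
= -4 + 8 = 4
Res(f, g) = 4

4


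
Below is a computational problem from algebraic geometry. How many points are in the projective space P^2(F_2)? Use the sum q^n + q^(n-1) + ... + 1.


P^2(F_2) has (q^(n+1) - 1)/(q - 1) points.
= 2^2 + 2^1 + 2^0
= 4 + 2 + 1
= 7

7


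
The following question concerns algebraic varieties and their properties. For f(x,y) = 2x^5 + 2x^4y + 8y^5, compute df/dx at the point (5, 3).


df/dx = 5*2*x^4 + 4*2*x^3*y
At (5,3): 5*2*5^4 + 4*2*5^3*3
= 6250 + 3000
= 9250

9250


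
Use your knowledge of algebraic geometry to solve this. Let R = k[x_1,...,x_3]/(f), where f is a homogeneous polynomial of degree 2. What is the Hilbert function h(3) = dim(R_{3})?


For R = k[x_1,...,x_n]/(f) with f homogeneous of degree e:
The Hilbert series is (1 - t^e)/(1 - t)^n.
So h(d) = C(d+n-1, n-1) - C(d-e+n-1, n-1) for d >= e.
With n=3, e=2, d=3:
C(3+3-1, 3-1) = C(5, 2) = 10
C(3-2+3-1, 3-1) = C(3, 2) = 3
h(3) = 10 - 3 = 7

7


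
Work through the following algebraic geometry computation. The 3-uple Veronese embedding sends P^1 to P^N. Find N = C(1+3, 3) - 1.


The Veronese embedding v_d: P^n -> P^N maps each point to all
degree-d monomials in n+1 homogeneous coordinates.
N = C(n+d, d) - 1
N = C(1+3, 3) - 1
N = C(4, 3) - 1
C(4, 3) = 4
N = 4 - 1 = 3

3


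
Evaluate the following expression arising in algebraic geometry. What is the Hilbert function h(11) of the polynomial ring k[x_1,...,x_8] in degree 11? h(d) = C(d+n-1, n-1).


The Hilbert function for the polynomial ring in 8 variables is:
h(d) = C(d+n-1, n-1)
h(11) = C(11+8-1, 8-1) = C(18, 7)
= 18! / (7! * 11!)
= 31824

31824


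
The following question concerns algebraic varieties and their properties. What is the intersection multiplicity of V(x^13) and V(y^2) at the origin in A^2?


The intersection multiplicity of V(x^a) and V(y^b) at the origin is:
I(O; V(x^13), V(y^2)) = dim_k(k[x,y]/(x^13, y^2))
A basis for k[x,y]/(x^13, y^2) is the set of monomials x^i * y^j
where 0 <= i < 13 and 0 <= j < 2.
The number of such monomials is 13 * 2 = 26

26


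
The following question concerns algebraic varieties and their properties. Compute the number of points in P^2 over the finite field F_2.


P^2(F_2) has (q^(n+1) - 1)/(q - 1) points.
= 2^2 + 2^1 + 2^0
= 4 + 2 + 1
= 7

7


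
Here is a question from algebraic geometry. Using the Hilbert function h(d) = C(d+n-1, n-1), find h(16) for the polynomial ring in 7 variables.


The Hilbert function for the polynomial ring in 7 variables is:
h(d) = C(d+n-1, n-1)
h(16) = C(16+7-1, 7-1) = C(22, 6)
= 22! / (6! * 16!)
= 74613

74613


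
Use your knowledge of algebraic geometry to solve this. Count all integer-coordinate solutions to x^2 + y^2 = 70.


Systematically check integer values of x where x^2 <= 70.
For each valid x, check if 70 - x^2 is a perfect square.
Total integer solutions found: 0

0


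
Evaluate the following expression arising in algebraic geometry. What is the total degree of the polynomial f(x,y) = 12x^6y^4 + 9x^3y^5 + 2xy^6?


Examine each term for its total degree (sum of exponents).
  Term '12x^6y^4' has total degree 6+4 = 10.
  Term '9x^3y^5' has total degree 3+5 = 8.
  Term '2xy^6' has total degree 1+6 = 7.
The maximum total degree among all terms is 10.

10


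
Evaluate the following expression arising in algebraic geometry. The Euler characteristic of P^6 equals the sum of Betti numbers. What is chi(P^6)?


The complex projective space P^6 has one cell in each even real dimension 0, 2, ..., 12.
The cohomology groups are H^{2k}(P^6) = Z for k = 0,...,6, and 0 otherwise.
Euler characteristic = sum of Betti numbers = 1 per even-dimensional cohomology group.
chi(P^6) = 6 + 1 = 7

7


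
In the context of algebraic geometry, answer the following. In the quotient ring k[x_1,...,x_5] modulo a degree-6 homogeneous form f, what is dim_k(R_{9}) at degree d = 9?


For R = k[x_1,...,x_n]/(f) with f homogeneous of degree e:
The Hilbert series is (1 - t^e)/(1 - t)^n.
So h(d) = C(d+n-1, n-1) - C(d-e+n-1, n-1) for d >= e.
With n=5, e=6, d=9:
C(9+5-1, 5-1) = C(13, 4) = 715
C(9-6+5-1, 5-1) = C(7, 4) = 35
h(9) = 715 - 35 = 680

680


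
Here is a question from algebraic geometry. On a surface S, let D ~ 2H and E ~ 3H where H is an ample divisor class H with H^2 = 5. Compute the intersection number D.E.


Using bilinearity of the intersection pairing on a surface S:
(aH).(bH) = ab * (H.H)
We have H^2 = 5.
D.E = (2H).(3H) = 2*3*5
= 6*5
= 30

30


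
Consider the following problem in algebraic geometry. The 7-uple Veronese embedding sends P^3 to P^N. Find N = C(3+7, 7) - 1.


The Veronese embedding v_d: P^n -> P^N maps each point to all
degree-d monomials in n+1 homogeneous coordinates.
N = C(n+d, d) - 1
N = C(3+7, 7) - 1
N = C(10, 7) - 1
C(10, 7) = 120
N = 120 - 1 = 119

119


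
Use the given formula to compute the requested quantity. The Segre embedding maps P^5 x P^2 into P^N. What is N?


The Segre embedding maps P^m x P^n into P^N via
all products of coordinates from each factor.
N = (m+1)(n+1) - 1
N = (5+1)(2+1) - 1
N = 6*3 - 1
N = 18 - 1 = 17

17


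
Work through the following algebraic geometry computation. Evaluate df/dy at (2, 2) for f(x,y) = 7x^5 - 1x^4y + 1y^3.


df/dy = (-1)*x^4 + 3*1*y^2
At (2,2): (-1)*2^4 + 3*1*2^2
= -16 + 12
= -4

-4


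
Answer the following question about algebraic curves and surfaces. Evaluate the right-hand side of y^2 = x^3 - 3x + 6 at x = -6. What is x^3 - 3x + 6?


Compute x^3 - 3x + 6 at x = -6:
x^3 = (-6)^3 = -216
(-3)*x = (-3)*(-6) = 18
Sum: -216 + 18 + 6 = -192

-192


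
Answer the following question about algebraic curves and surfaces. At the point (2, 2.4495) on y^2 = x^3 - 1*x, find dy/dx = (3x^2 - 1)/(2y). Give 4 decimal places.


Using implicit differentiation of y^2 = x^3 - 1*x:
2y * dy/dx = 3x^2 - 1
dy/dx = (3x^2 - 1)/(2y)
Numerator: 3*2^2 - 1 = 11
Denominator: 2*2.4495 = 4.899
dy/dx = 11/4.899 = 2.2454

2.2454


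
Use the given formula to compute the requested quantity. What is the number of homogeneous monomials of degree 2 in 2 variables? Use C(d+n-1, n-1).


The number of degree-2 monomials in 2 variables is C(d+n-1, n-1).
= C(2+2-1, 2-1) = C(3, 1)
= 3

3


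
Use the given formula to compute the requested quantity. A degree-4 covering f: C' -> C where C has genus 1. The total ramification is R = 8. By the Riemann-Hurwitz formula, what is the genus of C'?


Riemann-Hurwitz formula: 2g' - 2 = d(2g - 2) + R
Given: d = 4, g = 1, R = 8
2g' - 2 = 4*(2*1 - 2) + 8
2g' - 2 = 4*0 + 8
2g' - 2 = 0 + 8 = 8
2g' = 10
g' = 5

5


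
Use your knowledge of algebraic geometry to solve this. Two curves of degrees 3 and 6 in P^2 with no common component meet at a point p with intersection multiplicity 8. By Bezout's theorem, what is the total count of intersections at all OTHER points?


By Bezout's theorem, the total intersection number is d1 * d2.
Total = 3 * 6 = 18
Intersection multiplicity at p = 8
Remaining intersections = 18 - 8 = 10

10


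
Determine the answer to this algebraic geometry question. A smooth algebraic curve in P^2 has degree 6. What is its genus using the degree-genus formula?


Using the genus formula for smooth plane curves:
g = (d-1)(d-2)/2
g = (6-1)(6-2)/2
g = 5*4/2
g = 20/2 = 10

10


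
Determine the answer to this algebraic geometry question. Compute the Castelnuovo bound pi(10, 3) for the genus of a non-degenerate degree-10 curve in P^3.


Castelnuovo's bound: write d - 1 = m(r-1) + epsilon with 0 <= epsilon < r-1.
d - 1 = 10 - 1 = 9
r - 1 = 3 - 1 = 2
9 = 4*2 + 1, so m = 4, epsilon = 1
pi(d, r) = m(m-1)(r-1)/2 + m*epsilon
= 4*3*2/2 + 4*1
= 24/2 + 4
= 12 + 4 = 16

16


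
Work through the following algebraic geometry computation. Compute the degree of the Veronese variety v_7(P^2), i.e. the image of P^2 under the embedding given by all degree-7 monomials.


The Veronese variety v_7(P^2) has degree d^r.
d^r = 7^2 = 49

49


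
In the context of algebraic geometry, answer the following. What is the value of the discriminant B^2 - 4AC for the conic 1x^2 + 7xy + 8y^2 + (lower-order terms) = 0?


The discriminant of a conic Ax^2 + Bxy + Cy^2 + ... = 0 is B^2 - 4AC.
B^2 = 7^2 = 49
4AC = 4*1*8 = 32
Discriminant = 49 - 32 = 17

17


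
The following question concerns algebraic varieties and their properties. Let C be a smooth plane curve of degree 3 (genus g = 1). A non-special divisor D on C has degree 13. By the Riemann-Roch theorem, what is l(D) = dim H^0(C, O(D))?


First, compute the genus of a smooth plane curve of degree 3:
g = (d-1)(d-2)/2 = (3-1)(3-2)/2 = 1
For a non-special divisor D (i.e., h^1(D) = 0), Riemann-Roch gives:
l(D) = deg(D) - g + 1
Since deg(D) = 13 >= 2g - 1 = 1, D is non-special.
l(D) = 13 - 1 + 1 = 13

13


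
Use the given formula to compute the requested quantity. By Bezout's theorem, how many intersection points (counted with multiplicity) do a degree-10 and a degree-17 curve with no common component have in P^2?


Bezout's theorem states the intersection count equals the product of degrees.
Intersection count = 10 * 17 = 170

170


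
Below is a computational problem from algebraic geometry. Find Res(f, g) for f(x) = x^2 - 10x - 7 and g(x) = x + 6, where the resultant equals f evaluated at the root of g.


For Res(f, x - c), we evaluate f at x = c.
f(-6) = (-6)^2 - 10*(-6) - 7
= 36 + 60 - 7
= 96 - 7 = 89
Res(f, g) = 89

89


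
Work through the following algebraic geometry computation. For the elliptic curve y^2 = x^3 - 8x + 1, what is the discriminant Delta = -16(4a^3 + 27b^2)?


Compute each component:
4a^3 = 4*(-8)^3 = 4*(-512) = -2048
27b^2 = 27*1^2 = 27*1 = 27
4a^3 + 27b^2 = -2048 + 27 = -2021
Delta = -16*(-2021) = 32336

32336


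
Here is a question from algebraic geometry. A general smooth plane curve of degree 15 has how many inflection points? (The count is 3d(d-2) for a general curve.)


For a general smooth plane curve C of degree d, the inflection points are
the intersection of C with its Hessian curve, which has degree 3(d-2).
By Bezout, the total intersection number is d * 3(d-2) = 15 * 39 = 585.
For a general curve every flex is ordinary, so each contributes
multiplicity 1 to C·Hess(C), and the number of distinct inflection
points is 3d(d-2).
Inflection points = 3*15*(15-2) = 3*15*13 = 585

585


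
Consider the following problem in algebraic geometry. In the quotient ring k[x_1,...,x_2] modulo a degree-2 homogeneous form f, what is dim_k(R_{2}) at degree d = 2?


For R = k[x_1,...,x_n]/(f) with f homogeneous of degree e:
The Hilbert series is (1 - t^e)/(1 - t)^n.
So h(d) = C(d+n-1, n-1) - C(d-e+n-1, n-1) for d >= e.
With n=2, e=2, d=2:
C(2+2-1, 2-1) = C(3, 1) = 3
C(2-2+2-1, 2-1) = C(1, 1) = 1
h(2) = 3 - 1 = 2

2


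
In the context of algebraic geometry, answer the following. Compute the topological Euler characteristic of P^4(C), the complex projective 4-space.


The complex projective space P^4 has one cell in each even real dimension 0, 2, ..., 8.
The cohomology groups are H^{2k}(P^4) = Z for k = 0,...,4, and 0 otherwise.
Euler characteristic = sum of Betti numbers = 1 per even-dimensional cohomology group.
chi(P^4) = 4 + 1 = 5

5


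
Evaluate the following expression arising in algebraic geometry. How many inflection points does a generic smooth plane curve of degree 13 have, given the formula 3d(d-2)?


For a general smooth plane curve C of degree d, the inflection points are
the intersection of C with its Hessian curve, which has degree 3(d-2).
By Bezout, the total intersection number is d * 3(d-2) = 13 * 33 = 429.
For a general curve every flex is ordinary, so each contributes
multiplicity 1 to C·Hess(C), and the number of distinct inflection
points is 3d(d-2).
Inflection points = 3*13*(13-2) = 3*13*11 = 429

429


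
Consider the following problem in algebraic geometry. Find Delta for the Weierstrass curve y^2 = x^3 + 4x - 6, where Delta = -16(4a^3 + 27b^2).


Compute each component:
4a^3 = 4*4^3 = 4*64 = 256
27b^2 = 27*(-6)^2 = 27*36 = 972
4a^3 + 27b^2 = 256 + 972 = 1228
Delta = -16*1228 = -19648

-19648


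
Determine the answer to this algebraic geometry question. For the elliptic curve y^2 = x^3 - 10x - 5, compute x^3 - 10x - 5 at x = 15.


Compute x^3 - 10x - 5 at x = 15:
x^3 = 15^3 = 3375
(-10)*x = (-10)*15 = -150
Sum: 3375 - 150 - 5 = 3220

3220


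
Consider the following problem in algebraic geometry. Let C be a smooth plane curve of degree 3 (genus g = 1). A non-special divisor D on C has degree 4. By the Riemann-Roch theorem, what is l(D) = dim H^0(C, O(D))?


First, compute the genus of a smooth plane curve of degree 3:
g = (d-1)(d-2)/2 = (3-1)(3-2)/2 = 1
For a non-special divisor D (i.e., h^1(D) = 0), Riemann-Roch gives:
l(D) = deg(D) - g + 1
Since deg(D) = 4 >= 2g - 1 = 1, D is non-special.
l(D) = 4 - 1 + 1 = 4

4


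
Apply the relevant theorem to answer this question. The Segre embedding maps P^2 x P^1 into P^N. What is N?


The Segre embedding maps P^m x P^n into P^N via
all products of coordinates from each factor.
N = (m+1)(n+1) - 1
N = (2+1)(1+1) - 1
N = 3*2 - 1
N = 6 - 1 = 5

5


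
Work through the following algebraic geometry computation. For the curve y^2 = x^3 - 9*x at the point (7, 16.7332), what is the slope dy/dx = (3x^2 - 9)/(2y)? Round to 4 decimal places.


Using implicit differentiation of y^2 = x^3 - 9*x:
2y * dy/dx = 3x^2 - 9
dy/dx = (3x^2 - 9)/(2y)
Numerator: 3*7^2 - 9 = 138
Denominator: 2*16.7332 = 33.4664
dy/dx = 138/33.4664 = 4.1235

4.1235


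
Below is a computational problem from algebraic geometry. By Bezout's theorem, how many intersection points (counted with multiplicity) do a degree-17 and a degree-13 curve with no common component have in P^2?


Bezout's theorem states the intersection count equals the product of degrees.
Intersection count = 17 * 13 = 221

221


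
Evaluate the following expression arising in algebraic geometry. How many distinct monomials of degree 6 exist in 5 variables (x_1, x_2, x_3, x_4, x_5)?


The number of degree-6 monomials in 5 variables is C(d+n-1, n-1).
= C(6+5-1, 5-1) = C(10, 4)
= 210

210


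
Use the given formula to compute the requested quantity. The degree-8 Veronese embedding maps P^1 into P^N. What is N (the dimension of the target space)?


The Veronese embedding v_d: P^n -> P^N maps each point to all
degree-d monomials in n+1 homogeneous coordinates.
N = C(n+d, d) - 1
N = C(1+8, 8) - 1
N = C(9, 8) - 1
C(9, 8) = 9
N = 9 - 1 = 8

8
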